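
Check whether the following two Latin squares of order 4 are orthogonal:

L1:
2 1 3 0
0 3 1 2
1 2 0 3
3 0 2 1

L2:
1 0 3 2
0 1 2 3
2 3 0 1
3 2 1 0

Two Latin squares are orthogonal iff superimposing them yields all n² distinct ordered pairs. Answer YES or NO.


Form the n² = 16 superimposed pairs (L1[i][j], L2[i][j]), row by row (rows and columns indexed from 0):
row 0: (2,1) (1,0) (3,3) (0,2)
row 1: (0,0) (3,1) (1,2) (2,3)
row 2: (1,2) (2,3) (0,0) (3,1)
row 3: (3,3) (0,2) (2,1) (1,0)
Orthogonality requires all 16 pairs distinct.
But the pair (1,2) repeats: cell (1,2) has L1 = 1, L2 = 2, and cell (2,0) has L1 = 1, L2 = 2.
A repeated pair means some other pair never occurs (only 8 distinct pairs out of 16), so the squares are not orthogonal.
Conclusion: NO.

NO


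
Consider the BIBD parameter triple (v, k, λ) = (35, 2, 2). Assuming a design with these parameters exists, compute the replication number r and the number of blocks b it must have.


Any 2-(v, k, λ) BIBD satisfies two necessary conditions:
  (i)  Each point sits in r blocks, and counting incidences through any fixed point gives r(k − 1) = λ(v − 1), so r = λ(v − 1)/(k − 1).
  (ii) Total incidences bk = vr, so b = vr/k.
Step 1: r = λ(v − 1)/(k − 1) = 2·(35 − 1)/(2 − 1) = 2·34/1 = 68/1 = 68.
Step 2: b = vr/k = 35·68/2 = 2380/2 = 1190.
Check integrality: r = 68 ∈ Z ✓, b = 1190 ∈ Z ✓.
(These identities are necessary conditions: they determine r and b for any design with these parameters, but do not by themselves prove that one exists.)

r = 68, b = 1190.


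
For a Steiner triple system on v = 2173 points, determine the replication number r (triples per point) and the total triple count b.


An STS(v) is a 2-(v, 3, 1) BIBD: block size k = 3, λ = 1.
Replication: r(k − 1) = λ(v − 1) ⇒ r·2 = 2173 − 1 = 2172 ⇒ r = 1086.
Block count: bk = vr ⇒ b·3 = 2173·1086 = 2359878 ⇒ b = 786626.

r = 1086, b = 786626.


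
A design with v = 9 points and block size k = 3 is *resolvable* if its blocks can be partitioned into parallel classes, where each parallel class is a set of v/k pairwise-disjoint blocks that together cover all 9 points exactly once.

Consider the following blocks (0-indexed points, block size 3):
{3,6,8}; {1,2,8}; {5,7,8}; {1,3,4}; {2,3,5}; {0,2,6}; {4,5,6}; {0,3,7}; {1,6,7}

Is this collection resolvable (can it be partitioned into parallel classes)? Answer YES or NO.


v = 9, block size k = 3, number of blocks = 9.
For resolvability, blocks must partition into parallel classes of size v/k = 3.
Total blocks must therefore be a multiple of 3: 9 = 3·3 + 0 ⇒ divisible ✓.
Consider block {3,6,8}. It intersects every other block in the collection, so no parallel class of size 3 can contain it.
Since every block must belong to some parallel class in a resolution, the collection cannot be partitioned into parallel classes.
Resolvable? NO.

NO


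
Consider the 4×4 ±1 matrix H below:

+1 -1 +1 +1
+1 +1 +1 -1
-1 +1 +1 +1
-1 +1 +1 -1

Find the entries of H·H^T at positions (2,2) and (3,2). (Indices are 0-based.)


Row 2 of H: [-1, 1, 1, 1].
Row 3 of H: [-1, 1, 1, -1].
(H·H^T)[2][2] = Σ_j H[2][j]·H[2][j] = (-1)² + (1)² + (1)² + (1)² = 1 + 1 + 1 + 1 = 4.
(H·H^T)[3][2] = Σ_j H[3][j]·H[2][j] = (-1)·(-1) + (1)·(1) + (1)·(1) + (-1)·(1) = 1 + 1 + 1 + -1 = 2.
Rows 3 and 2 are not orthogonal (dot product = 2 ≠ 0), so H is not a Hadamard matrix.

(2,2) entry = 4; (3,2) entry = 2.


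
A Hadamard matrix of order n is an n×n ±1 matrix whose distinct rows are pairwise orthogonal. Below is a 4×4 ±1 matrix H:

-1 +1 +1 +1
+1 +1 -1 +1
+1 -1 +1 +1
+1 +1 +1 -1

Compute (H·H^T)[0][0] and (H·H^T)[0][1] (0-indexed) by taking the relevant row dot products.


Row 0 of H: [-1, 1, 1, 1].
Row 1 of H: [1, 1, -1, 1].
(H·H^T)[0][0] = Σ_j H[0][j]·H[0][j] = (-1)² + (1)² + (1)² + (1)² = 1 + 1 + 1 + 1 = 4.
(H·H^T)[0][1] = Σ_j H[0][j]·H[1][j] = (-1)·(1) + (1)·(1) + (1)·(-1) + (1)·(1) = -1 + 1 + -1 + 1 = 0.
So rows 0 and 1 are orthogonal; the diagonal entry equals n = 4.

(0,0) entry = 4; (0,1) entry = 0.


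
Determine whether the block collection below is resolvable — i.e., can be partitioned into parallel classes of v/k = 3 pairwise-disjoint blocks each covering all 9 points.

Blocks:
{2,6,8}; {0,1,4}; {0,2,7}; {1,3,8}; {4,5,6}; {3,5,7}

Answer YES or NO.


v = 9, block size k = 3, number of blocks = 6.
For resolvability, blocks must partition into parallel classes of size v/k = 3.
Total blocks must therefore be a multiple of 3: 6 = 3·2 + 0 ⇒ divisible ✓.
Greedy packing gives 2 candidate class(es). Each should be a full parallel class (size 3, covers all 9 points).
  Class 1 (3 blocks): {2,6,8}; {0,1,4}; {3,5,7}. Points covered: [0, 1, 2, 3, 4, 5, 6, 7, 8].
  Class 2 (3 blocks): {0,2,7}; {1,3,8}; {4,5,6}. Points covered: [0, 1, 2, 3, 4, 5, 6, 7, 8].
All classes full (size 3)? YES. All classes cover every point? YES.
Resolvable? YES.

YES


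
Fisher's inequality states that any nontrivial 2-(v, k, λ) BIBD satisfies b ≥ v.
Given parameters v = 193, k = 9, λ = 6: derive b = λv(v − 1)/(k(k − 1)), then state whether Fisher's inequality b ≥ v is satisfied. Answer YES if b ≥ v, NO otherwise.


r = λ(v − 1)/(k − 1) = 6·192/8 = 144.
b = vr/k = 193·144/9 = 3088.
Fisher's inequality: b ≥ v ⇔ 3088 ≥ 193? YES.

YES


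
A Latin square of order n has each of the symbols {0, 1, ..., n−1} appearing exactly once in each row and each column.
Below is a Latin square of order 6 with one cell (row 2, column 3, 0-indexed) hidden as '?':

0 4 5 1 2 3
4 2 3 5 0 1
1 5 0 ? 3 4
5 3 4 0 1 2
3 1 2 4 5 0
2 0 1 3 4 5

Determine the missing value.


Row 2 contains symbols [0, 1, 3, 4, 5] — missing [2].
Column 3 contains symbols [0, 1, 3, 4, 5] — missing [2].
The missing symbol must appear in both missing sets; intersection = [2].
Therefore the hidden value is 2.

Missing value = 2.


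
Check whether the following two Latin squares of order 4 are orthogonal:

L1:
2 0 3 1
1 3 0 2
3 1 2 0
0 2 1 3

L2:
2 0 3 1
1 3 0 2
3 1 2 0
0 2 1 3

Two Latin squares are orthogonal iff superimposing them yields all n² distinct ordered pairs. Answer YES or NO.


Form the n² = 16 superimposed pairs (L1[i][j], L2[i][j]), row by row (rows and columns indexed from 0):
row 0: (2,2) (0,0) (3,3) (1,1)
row 1: (1,1) (3,3) (0,0) (2,2)
row 2: (3,3) (1,1) (2,2) (0,0)
row 3: (0,0) (2,2) (1,1) (3,3)
Orthogonality requires all 16 pairs distinct.
But the pair (1,1) repeats: cell (0,3) has L1 = 1, L2 = 1, and cell (1,0) has L1 = 1, L2 = 1.
A repeated pair means some other pair never occurs (only 4 distinct pairs out of 16), so the squares are not orthogonal.
Conclusion: NO.

NO


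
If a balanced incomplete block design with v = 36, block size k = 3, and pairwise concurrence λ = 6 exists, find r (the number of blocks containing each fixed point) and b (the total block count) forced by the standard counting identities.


Any 2-(v, k, λ) BIBD satisfies two necessary conditions:
  (i)  Each point sits in r blocks, and counting incidences through any fixed point gives r(k − 1) = λ(v − 1), so r = λ(v − 1)/(k − 1).
  (ii) Total incidences bk = vr, so b = vr/k.
Step 1: r = λ(v − 1)/(k − 1) = 6·(36 − 1)/(3 − 1) = 6·35/2 = 210/2 = 105.
Step 2: b = vr/k = 36·105/3 = 3780/3 = 1260.
Check integrality: r = 105 ∈ Z ✓, b = 1260 ∈ Z ✓.
(These identities are necessary conditions: they determine r and b for any design with these parameters, but do not by themselves prove that one exists.)

r = 105, b = 1260.


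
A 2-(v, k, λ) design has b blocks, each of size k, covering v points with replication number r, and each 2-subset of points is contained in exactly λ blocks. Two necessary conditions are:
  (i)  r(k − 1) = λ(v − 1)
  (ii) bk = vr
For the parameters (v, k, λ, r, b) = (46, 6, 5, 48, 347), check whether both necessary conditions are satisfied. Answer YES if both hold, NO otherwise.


Condition (i): r(k − 1) = 48·5 = 240; λ(v − 1) = 5·45 = 225. Match? NO.
Condition (ii): bk = 347·6 = 2082; vr = 46·48 = 2208. Match? NO.
Both conditions hold? NO.

NO


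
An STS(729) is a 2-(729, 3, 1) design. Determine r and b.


An STS(v) is a 2-(v, 3, 1) BIBD: block size k = 3, λ = 1.
Replication: r(k − 1) = λ(v − 1) ⇒ r·2 = 729 − 1 = 728 ⇒ r = 364.
Block count: b = v(v − 1)/6 = 729·728/6 = 530712/6 = 88452.

r = 364, b = 88452.


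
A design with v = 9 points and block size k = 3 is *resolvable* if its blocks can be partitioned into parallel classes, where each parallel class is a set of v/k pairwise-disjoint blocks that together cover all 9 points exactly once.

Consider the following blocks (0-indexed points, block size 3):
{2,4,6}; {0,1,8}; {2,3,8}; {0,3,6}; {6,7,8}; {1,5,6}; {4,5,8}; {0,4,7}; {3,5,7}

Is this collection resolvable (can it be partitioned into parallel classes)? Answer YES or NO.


v = 9, block size k = 3, number of blocks = 9.
For resolvability, blocks must partition into parallel classes of size v/k = 3.
Total blocks must therefore be a multiple of 3: 9 = 3·3 + 0 ⇒ divisible ✓.
Consider block {0,3,6}. The only other block(s) in the collection disjoint from it are {4,5,8} — just 1 block(s). Any parallel class containing {0,3,6} would need 2 other blocks each disjoint from it, so no parallel class of size 3 can contain {0,3,6}.
Since every block must belong to some parallel class in a resolution, the collection cannot be partitioned into parallel classes.
Resolvable? NO.

NO


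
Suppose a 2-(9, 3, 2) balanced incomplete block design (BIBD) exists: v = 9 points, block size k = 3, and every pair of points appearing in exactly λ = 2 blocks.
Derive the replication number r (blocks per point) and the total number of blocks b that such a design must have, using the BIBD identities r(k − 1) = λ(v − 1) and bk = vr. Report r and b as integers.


Any 2-(v, k, λ) BIBD satisfies two necessary conditions:
  (i)  Each point sits in r blocks, and counting incidences through any fixed point gives r(k − 1) = λ(v − 1), so r = λ(v − 1)/(k − 1).
  (ii) Total incidences bk = vr, so b = vr/k.
Step 1: r = λ(v − 1)/(k − 1) = 2·(9 − 1)/(3 − 1) = 2·8/2 = 16/2 = 8.
Step 2: b = vr/k = 9·8/3 = 72/3 = 24.
Check integrality: r = 8 ∈ Z ✓, b = 24 ∈ Z ✓.
(These identities are necessary conditions: they determine r and b for any design with these parameters, but do not by themselves prove that one exists.)

r = 8, b = 24.


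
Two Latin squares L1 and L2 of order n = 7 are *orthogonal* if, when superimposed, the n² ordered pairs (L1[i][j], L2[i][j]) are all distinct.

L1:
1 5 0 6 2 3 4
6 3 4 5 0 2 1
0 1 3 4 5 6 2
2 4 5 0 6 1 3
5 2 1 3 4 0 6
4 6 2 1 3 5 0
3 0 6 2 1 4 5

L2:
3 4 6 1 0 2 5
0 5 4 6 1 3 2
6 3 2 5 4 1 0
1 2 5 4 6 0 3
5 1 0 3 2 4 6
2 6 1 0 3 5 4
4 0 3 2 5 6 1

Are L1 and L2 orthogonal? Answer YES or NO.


Form the n² = 49 superimposed pairs (L1[i][j], L2[i][j]), row by row (rows and columns indexed from 0):
row 0: (1,3) (5,4) (0,6) (6,1) (2,0) (3,2) (4,5)
row 1: (6,0) (3,5) (4,4) (5,6) (0,1) (2,3) (1,2)
row 2: (0,6) (1,3) (3,2) (4,5) (5,4) (6,1) (2,0)
row 3: (2,1) (4,2) (5,5) (0,4) (6,6) (1,0) (3,3)
row 4: (5,5) (2,1) (1,0) (3,3) (4,2) (0,4) (6,6)
row 5: (4,2) (6,6) (2,1) (1,0) (3,3) (5,5) (0,4)
row 6: (3,4) (0,0) (6,3) (2,2) (1,5) (4,6) (5,1)
Orthogonality requires all 49 pairs distinct.
But the pair (0,6) repeats: cell (0,2) has L1 = 0, L2 = 6, and cell (2,0) has L1 = 0, L2 = 6.
A repeated pair means some other pair never occurs (only 28 distinct pairs out of 49), so the squares are not orthogonal.
Conclusion: NO.

NO


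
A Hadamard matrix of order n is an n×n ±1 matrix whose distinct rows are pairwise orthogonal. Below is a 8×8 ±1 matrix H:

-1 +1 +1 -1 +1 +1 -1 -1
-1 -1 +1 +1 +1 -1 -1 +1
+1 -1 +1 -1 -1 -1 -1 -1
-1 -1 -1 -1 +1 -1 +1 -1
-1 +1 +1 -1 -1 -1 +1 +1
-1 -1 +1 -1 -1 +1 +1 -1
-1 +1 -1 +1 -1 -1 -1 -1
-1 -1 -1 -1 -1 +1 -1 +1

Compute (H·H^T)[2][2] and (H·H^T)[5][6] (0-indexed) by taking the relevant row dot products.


Row 2 of H: [1, -1, 1, -1, -1, -1, -1, -1].
Row 5 of H: [-1, -1, 1, -1, -1, 1, 1, -1].
Row 6 of H: [-1, 1, -1, 1, -1, -1, -1, -1].
(H·H^T)[2][2] = Σ_j H[2][j]·H[2][j] = (1)² + (-1)² + (1)² + (-1)² + (-1)² + (-1)² + (-1)² + (-1)² = 1 + 1 + 1 + 1 + 1 + 1 + 1 + 1 = 8.
(H·H^T)[5][6] = Σ_j H[5][j]·H[6][j] = (-1)·(-1) + (-1)·(1) + (1)·(-1) + (-1)·(1) + (-1)·(-1) + (1)·(-1) + (1)·(-1) + (-1)·(-1) = 1 + -1 + -1 + -1 + 1 + -1 + -1 + 1 = -2.
Rows 5 and 6 are not orthogonal (dot product = -2 ≠ 0), so H is not a Hadamard matrix.

(2,2) entry = 8; (5,6) entry = -2.


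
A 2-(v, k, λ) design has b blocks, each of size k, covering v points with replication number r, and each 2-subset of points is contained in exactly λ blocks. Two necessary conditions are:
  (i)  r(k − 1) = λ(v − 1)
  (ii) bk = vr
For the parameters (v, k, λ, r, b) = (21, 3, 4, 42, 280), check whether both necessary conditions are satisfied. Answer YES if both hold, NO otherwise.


Condition (i): r(k − 1) = 42·2 = 84; λ(v − 1) = 4·20 = 80. Match? NO.
Condition (ii): bk = 280·3 = 840; vr = 21·42 = 882. Match? NO.
Both conditions hold? NO.

NO


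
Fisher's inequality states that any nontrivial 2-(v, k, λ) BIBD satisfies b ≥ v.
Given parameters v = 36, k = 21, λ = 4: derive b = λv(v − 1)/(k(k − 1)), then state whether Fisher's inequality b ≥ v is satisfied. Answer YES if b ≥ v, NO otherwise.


r = λ(v − 1)/(k − 1) = 4·35/20 = 7.
b = vr/k = 36·7/21 = 12.
Fisher's inequality: b ≥ v ⇔ 12 ≥ 36? NO.

NO


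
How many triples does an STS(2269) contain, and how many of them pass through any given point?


An STS(v) is a 2-(v, 3, 1) BIBD: block size k = 3, λ = 1.
Replication: r(k − 1) = λ(v − 1) ⇒ r·2 = 2269 − 1 = 2268 ⇒ r = 1134.
Block count: b = v(v − 1)/6 = 2269·2268/6 = 5146092/6 = 857682.
(Check via bk = vr: 857682·3 = 2573046 = 2269·1134 = 2573046 ✓.)

r = 1134, b = 857682.


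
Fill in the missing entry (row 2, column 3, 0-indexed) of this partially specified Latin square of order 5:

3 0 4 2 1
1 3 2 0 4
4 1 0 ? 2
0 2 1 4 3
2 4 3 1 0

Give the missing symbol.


Row 2 contains symbols [0, 1, 2, 4] — missing [3].
Column 3 contains symbols [0, 1, 2, 4] — missing [3].
The missing symbol must appear in both missing sets; intersection = [3].
Therefore the hidden value is 3.

Missing value = 3.


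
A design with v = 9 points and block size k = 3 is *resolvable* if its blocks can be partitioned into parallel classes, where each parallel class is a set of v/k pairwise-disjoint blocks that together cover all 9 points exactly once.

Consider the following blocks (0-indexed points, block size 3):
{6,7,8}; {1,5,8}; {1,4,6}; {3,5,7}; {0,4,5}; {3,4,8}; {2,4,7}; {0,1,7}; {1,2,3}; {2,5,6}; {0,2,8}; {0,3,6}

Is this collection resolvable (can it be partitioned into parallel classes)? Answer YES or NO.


v = 9, block size k = 3, number of blocks = 12.
For resolvability, blocks must partition into parallel classes of size v/k = 3.
Total blocks must therefore be a multiple of 3: 12 = 3·4 + 0 ⇒ divisible ✓.
Greedy packing gives 4 candidate class(es). Each should be a full parallel class (size 3, covers all 9 points).
  Class 1 (3 blocks): {6,7,8}; {0,4,5}; {1,2,3}. Points covered: [0, 1, 2, 3, 4, 5, 6, 7, 8].
  Class 2 (3 blocks): {1,5,8}; {2,4,7}; {0,3,6}. Points covered: [0, 1, 2, 3, 4, 5, 6, 7, 8].
  Class 3 (3 blocks): {1,4,6}; {3,5,7}; {0,2,8}. Points covered: [0, 1, 2, 3, 4, 5, 6, 7, 8].
  Class 4 (3 blocks): {3,4,8}; {0,1,7}; {2,5,6}. Points covered: [0, 1, 2, 3, 4, 5, 6, 7, 8].
All classes full (size 3)? YES. All classes cover every point? YES.
Resolvable? YES.

YES


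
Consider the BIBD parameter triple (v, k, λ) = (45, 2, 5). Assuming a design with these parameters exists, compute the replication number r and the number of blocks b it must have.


Any 2-(v, k, λ) BIBD satisfies two necessary conditions:
  (i)  Each point sits in r blocks, and counting incidences through any fixed point gives r(k − 1) = λ(v − 1), so r = λ(v − 1)/(k − 1).
  (ii) Total incidences bk = vr, so b = vr/k.
Step 1: r = λ(v − 1)/(k − 1) = 5·(45 − 1)/(2 − 1) = 5·44/1 = 220/1 = 220.
Step 2: b = vr/k = 45·220/2 = 9900/2 = 4950.
Check integrality: r = 220 ∈ Z ✓, b = 4950 ∈ Z ✓.
(These identities are necessary conditions: they determine r and b for any design with these parameters, but do not by themselves prove that one exists.)

r = 220, b = 4950.


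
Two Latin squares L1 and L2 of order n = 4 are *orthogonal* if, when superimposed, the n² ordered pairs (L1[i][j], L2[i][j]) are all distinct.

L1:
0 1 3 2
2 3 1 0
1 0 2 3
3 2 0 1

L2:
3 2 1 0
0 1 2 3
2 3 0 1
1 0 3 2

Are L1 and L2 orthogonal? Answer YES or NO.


Form the n² = 16 superimposed pairs (L1[i][j], L2[i][j]), row by row (rows and columns indexed from 0):
row 0: (0,3) (1,2) (3,1) (2,0)
row 1: (2,0) (3,1) (1,2) (0,3)
row 2: (1,2) (0,3) (2,0) (3,1)
row 3: (3,1) (2,0) (0,3) (1,2)
Orthogonality requires all 16 pairs distinct.
But the pair (2,0) repeats: cell (0,3) has L1 = 2, L2 = 0, and cell (1,0) has L1 = 2, L2 = 0.
A repeated pair means some other pair never occurs (only 4 distinct pairs out of 16), so the squares are not orthogonal.
Conclusion: NO.

NO


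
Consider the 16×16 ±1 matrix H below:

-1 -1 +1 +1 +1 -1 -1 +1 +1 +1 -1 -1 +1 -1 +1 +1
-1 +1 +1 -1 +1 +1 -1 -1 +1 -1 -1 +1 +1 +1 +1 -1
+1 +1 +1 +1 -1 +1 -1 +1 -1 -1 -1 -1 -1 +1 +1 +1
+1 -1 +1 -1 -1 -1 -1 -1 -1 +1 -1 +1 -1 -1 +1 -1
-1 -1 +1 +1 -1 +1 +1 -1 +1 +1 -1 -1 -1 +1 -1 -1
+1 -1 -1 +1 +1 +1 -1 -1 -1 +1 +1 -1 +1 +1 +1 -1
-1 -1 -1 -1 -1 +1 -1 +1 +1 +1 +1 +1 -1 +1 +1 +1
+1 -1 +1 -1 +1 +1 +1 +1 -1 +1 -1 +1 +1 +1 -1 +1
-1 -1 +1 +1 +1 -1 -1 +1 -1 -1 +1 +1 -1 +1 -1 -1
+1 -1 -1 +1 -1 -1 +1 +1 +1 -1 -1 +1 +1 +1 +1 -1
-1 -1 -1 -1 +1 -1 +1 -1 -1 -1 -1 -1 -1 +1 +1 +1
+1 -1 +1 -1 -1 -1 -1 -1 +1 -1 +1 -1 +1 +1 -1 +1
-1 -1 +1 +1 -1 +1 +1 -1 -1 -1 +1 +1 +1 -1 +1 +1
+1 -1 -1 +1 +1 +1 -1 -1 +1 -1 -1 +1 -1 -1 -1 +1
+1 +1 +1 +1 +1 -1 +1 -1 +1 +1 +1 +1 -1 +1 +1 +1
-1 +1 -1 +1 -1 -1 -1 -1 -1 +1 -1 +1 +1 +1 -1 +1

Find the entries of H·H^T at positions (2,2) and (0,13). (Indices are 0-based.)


Row 0 of H: [-1, -1, 1, 1, 1, -1, -1, 1, 1, 1, -1, -1, 1, -1, 1, 1].
Row 2 of H: [1, 1, 1, 1, -1, 1, -1, 1, -1, -1, -1, -1, -1, 1, 1, 1].
Row 13 of H: [1, -1, -1, 1, 1, 1, -1, -1, 1, -1, -1, 1, -1, -1, -1, 1].
(H·H^T)[2][2] = Σ_j H[2][j]·H[2][j] = (1)² + (1)² + (1)² + (1)² + (-1)² + (1)² + (-1)² + (1)² + (-1)² + (-1)² + (-1)² + (-1)² + (-1)² + (1)² + (1)² + (1)² = 1 + 1 + 1 + 1 + 1 + 1 + 1 + 1 + 1 + 1 + 1 + 1 + 1 + 1 + 1 + 1 = 16.
(H·H^T)[0][13] = Σ_j H[0][j]·H[13][j] = (-1)·(1) + (-1)·(-1) + (1)·(-1) + (1)·(1) + (1)·(1) + (-1)·(1) + (-1)·(-1) + (1)·(-1) + (1)·(1) + (1)·(-1) + (-1)·(-1) + (-1)·(1) + (1)·(-1) + (-1)·(-1) + (1)·(-1) + (1)·(1) = -1 + 1 + -1 + 1 + 1 + -1 + 1 + -1 + 1 + -1 + 1 + -1 + -1 + 1 + -1 + 1 = 0.
So rows 0 and 13 are orthogonal; the diagonal entry equals n = 16.

(2,2) entry = 16; (0,13) entry = 0.


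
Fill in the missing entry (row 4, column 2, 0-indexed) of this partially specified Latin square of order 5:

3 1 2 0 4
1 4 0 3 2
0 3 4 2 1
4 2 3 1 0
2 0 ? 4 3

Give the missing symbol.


Row 4 contains symbols [0, 2, 3, 4] — missing [1].
Column 2 contains symbols [0, 2, 3, 4] — missing [1].
The missing symbol must appear in both missing sets; intersection = [1].
Therefore the hidden value is 1.

Missing value = 1.


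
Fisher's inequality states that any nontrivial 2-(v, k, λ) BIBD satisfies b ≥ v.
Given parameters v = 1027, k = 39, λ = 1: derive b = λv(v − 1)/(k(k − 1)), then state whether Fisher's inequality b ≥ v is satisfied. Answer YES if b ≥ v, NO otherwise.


b = λv(v − 1)/(k(k − 1)) = 1·1027·1026/(39·38) = 1053702/1482 = 711.
Compare with v = 1027: b < v, so Fisher's inequality fails.

NO


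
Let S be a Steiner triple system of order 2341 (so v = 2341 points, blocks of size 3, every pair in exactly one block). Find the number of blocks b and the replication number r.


An STS(v) is a 2-(v, 3, 1) BIBD: block size k = 3, λ = 1.
Replication: r(k − 1) = λ(v − 1) ⇒ r·2 = 2341 − 1 = 2340 ⇒ r = 1170.
Block count: b = v(v − 1)/6 = 2341·2340/6 = 5477940/6 = 912990.

r = 1170, b = 912990.


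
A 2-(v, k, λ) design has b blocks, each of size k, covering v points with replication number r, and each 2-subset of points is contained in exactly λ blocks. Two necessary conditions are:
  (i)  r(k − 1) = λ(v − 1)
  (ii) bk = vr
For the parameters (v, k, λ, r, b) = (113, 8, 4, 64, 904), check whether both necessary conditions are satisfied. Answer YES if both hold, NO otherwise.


Condition (i): r(k − 1) = 64·7 = 448; λ(v − 1) = 4·112 = 448. Match? YES.
Condition (ii): bk = 904·8 = 7232; vr = 113·64 = 7232. Match? YES.
Both conditions hold? YES.

YES


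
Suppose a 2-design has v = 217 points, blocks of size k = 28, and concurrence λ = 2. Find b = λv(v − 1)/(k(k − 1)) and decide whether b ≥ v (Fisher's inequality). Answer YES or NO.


b = λv(v − 1)/(k(k − 1)) = 2·217·216/(28·27) = 93744/756 = 124.
Compare with v = 217: b < v, so Fisher's inequality fails.

NO


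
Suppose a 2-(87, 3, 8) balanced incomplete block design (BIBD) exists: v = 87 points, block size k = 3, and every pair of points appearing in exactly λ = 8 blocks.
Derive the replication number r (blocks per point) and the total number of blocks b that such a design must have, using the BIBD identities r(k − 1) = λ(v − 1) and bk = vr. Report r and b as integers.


Any 2-(v, k, λ) BIBD satisfies two necessary conditions:
  (i)  Each point sits in r blocks, and counting incidences through any fixed point gives r(k − 1) = λ(v − 1), so r = λ(v − 1)/(k − 1).
  (ii) Total incidences bk = vr, so b = vr/k.
Step 1: r = λ(v − 1)/(k − 1) = 8·(87 − 1)/(3 − 1) = 8·86/2 = 688/2 = 344.
Step 2: b = vr/k = 87·344/3 = 29928/3 = 9976.
Check integrality: r = 344 ∈ Z ✓, b = 9976 ∈ Z ✓.
(These identities are necessary conditions: they determine r and b for any design with these parameters, but do not by themselves prove that one exists.)

r = 344, b = 9976.


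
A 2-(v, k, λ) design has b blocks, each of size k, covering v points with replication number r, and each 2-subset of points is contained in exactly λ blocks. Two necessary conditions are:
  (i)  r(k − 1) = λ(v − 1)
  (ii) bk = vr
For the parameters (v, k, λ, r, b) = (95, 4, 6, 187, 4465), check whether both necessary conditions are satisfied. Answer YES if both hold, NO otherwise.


Condition (i): r(k − 1) = 187·3 = 561; λ(v − 1) = 6·94 = 564. Match? NO.
Condition (ii): bk = 4465·4 = 17860; vr = 95·187 = 17765. Match? NO.
Both conditions hold? NO.

NO


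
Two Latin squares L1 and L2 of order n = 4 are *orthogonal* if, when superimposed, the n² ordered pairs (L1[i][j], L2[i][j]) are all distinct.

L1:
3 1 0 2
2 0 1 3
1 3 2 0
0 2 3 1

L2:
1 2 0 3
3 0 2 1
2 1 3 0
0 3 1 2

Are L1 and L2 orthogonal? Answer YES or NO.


Form the n² = 16 superimposed pairs (L1[i][j], L2[i][j]), row by row (rows and columns indexed from 0):
row 0: (3,1) (1,2) (0,0) (2,3)
row 1: (2,3) (0,0) (1,2) (3,1)
row 2: (1,2) (3,1) (2,3) (0,0)
row 3: (0,0) (2,3) (3,1) (1,2)
Orthogonality requires all 16 pairs distinct.
But the pair (2,3) repeats: cell (0,3) has L1 = 2, L2 = 3, and cell (1,0) has L1 = 2, L2 = 3.
A repeated pair means some other pair never occurs (only 4 distinct pairs out of 16), so the squares are not orthogonal.
Conclusion: NO.

NO


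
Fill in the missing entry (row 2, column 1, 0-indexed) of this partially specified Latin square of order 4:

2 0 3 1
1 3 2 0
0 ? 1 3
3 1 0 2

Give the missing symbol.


Row 2 contains symbols [0, 1, 3] — missing [2].
Column 1 contains symbols [0, 1, 3] — missing [2].
The missing symbol must appear in both missing sets; intersection = [2].
Therefore the hidden value is 2.

Missing value = 2.


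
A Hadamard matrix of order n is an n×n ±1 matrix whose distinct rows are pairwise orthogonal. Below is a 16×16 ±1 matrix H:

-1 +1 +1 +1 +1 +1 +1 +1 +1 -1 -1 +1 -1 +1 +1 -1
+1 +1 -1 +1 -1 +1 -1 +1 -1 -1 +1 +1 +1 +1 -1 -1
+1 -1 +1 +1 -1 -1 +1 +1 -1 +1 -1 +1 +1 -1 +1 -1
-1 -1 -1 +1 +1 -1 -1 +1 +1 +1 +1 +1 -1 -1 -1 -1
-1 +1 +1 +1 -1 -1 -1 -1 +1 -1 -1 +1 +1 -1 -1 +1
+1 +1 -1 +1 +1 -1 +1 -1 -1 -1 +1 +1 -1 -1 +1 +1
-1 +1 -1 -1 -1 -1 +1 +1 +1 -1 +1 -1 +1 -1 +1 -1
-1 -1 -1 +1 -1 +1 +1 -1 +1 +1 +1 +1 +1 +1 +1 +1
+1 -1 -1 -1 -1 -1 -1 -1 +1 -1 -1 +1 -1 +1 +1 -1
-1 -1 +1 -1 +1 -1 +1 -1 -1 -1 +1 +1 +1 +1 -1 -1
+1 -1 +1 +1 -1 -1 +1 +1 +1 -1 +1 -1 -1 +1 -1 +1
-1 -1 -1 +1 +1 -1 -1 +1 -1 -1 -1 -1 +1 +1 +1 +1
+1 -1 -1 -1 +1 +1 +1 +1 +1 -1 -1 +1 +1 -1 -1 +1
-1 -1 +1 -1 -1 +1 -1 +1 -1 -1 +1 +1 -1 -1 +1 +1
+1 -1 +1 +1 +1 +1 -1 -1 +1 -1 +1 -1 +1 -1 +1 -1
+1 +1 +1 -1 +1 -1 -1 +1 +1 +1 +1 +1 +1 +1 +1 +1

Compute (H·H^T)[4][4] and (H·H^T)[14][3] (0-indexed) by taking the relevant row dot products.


Row 3 of H: [-1, -1, -1, 1, 1, -1, -1, 1, 1, 1, 1, 1, -1, -1, -1, -1].
Row 4 of H: [-1, 1, 1, 1, -1, -1, -1, -1, 1, -1, -1, 1, 1, -1, -1, 1].
Row 14 of H: [1, -1, 1, 1, 1, 1, -1, -1, 1, -1, 1, -1, 1, -1, 1, -1].
(H·H^T)[4][4] = Σ_j H[4][j]·H[4][j] = (-1)² + (1)² + (1)² + (1)² + (-1)² + (-1)² + (-1)² + (-1)² + (1)² + (-1)² + (-1)² + (1)² + (1)² + (-1)² + (-1)² + (1)² = 1 + 1 + 1 + 1 + 1 + 1 + 1 + 1 + 1 + 1 + 1 + 1 + 1 + 1 + 1 + 1 = 16.
(H·H^T)[14][3] = Σ_j H[14][j]·H[3][j] = (1)·(-1) + (-1)·(-1) + (1)·(-1) + (1)·(1) + (1)·(1) + (1)·(-1) + (-1)·(-1) + (-1)·(1) + (1)·(1) + (-1)·(1) + (1)·(1) + (-1)·(1) + (1)·(-1) + (-1)·(-1) + (1)·(-1) + (-1)·(-1) = -1 + 1 + -1 + 1 + 1 + -1 + 1 + -1 + 1 + -1 + 1 + -1 + -1 + 1 + -1 + 1 = 0.
So rows 14 and 3 are orthogonal; the diagonal entry equals n = 16.

(4,4) entry = 16; (14,3) entry = 0.


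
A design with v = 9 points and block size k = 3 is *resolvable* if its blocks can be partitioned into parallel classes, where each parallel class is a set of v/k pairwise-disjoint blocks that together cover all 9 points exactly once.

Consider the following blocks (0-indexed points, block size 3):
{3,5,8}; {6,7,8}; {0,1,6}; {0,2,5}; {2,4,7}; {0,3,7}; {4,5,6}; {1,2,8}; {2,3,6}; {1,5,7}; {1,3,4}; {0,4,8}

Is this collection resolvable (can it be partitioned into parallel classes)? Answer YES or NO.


v = 9, block size k = 3, number of blocks = 12.
For resolvability, blocks must partition into parallel classes of size v/k = 3.
Total blocks must therefore be a multiple of 3: 12 = 3·4 + 0 ⇒ divisible ✓.
Greedy packing gives 4 candidate class(es). Each should be a full parallel class (size 3, covers all 9 points).
  Class 1 (3 blocks): {3,5,8}; {0,1,6}; {2,4,7}. Points covered: [0, 1, 2, 3, 4, 5, 6, 7, 8].
  Class 2 (3 blocks): {6,7,8}; {0,2,5}; {1,3,4}. Points covered: [0, 1, 2, 3, 4, 5, 6, 7, 8].
  Class 3 (3 blocks): {0,3,7}; {4,5,6}; {1,2,8}. Points covered: [0, 1, 2, 3, 4, 5, 6, 7, 8].
  Class 4 (3 blocks): {2,3,6}; {1,5,7}; {0,4,8}. Points covered: [0, 1, 2, 3, 4, 5, 6, 7, 8].
All classes full (size 3)? YES. All classes cover every point? YES.
Resolvable? YES.

YES


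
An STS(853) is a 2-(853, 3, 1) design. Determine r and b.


An STS(v) is a 2-(v, 3, 1) BIBD: block size k = 3, λ = 1.
Replication: r(k − 1) = λ(v − 1) ⇒ r·2 = 853 − 1 = 852 ⇒ r = 426.
Block count: b = v(v − 1)/6 = 853·852/6 = 726756/6 = 121126.
(Check via bk = vr: 121126·3 = 363378 = 853·426 = 363378 ✓.)

r = 426, b = 121126.


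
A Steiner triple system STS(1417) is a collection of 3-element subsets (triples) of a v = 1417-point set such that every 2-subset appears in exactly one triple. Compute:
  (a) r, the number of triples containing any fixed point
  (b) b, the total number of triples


An STS(v) is a 2-(v, 3, 1) BIBD: block size k = 3, λ = 1.
Replication: r(k − 1) = λ(v − 1) ⇒ r·2 = 1417 − 1 = 1416 ⇒ r = 708.
Block count: b = v(v − 1)/6 = 1417·1416/6 = 2006472/6 = 334412.

r = 708, b = 334412.


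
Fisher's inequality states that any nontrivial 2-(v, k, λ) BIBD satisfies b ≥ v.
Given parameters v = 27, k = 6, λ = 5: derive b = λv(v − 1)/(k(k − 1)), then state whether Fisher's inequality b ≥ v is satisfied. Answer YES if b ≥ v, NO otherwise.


r = λ(v − 1)/(k − 1) = 5·26/5 = 26.
b = vr/k = 27·26/6 = 117.
Fisher's inequality: b ≥ v ⇔ 117 ≥ 27? YES.

YES


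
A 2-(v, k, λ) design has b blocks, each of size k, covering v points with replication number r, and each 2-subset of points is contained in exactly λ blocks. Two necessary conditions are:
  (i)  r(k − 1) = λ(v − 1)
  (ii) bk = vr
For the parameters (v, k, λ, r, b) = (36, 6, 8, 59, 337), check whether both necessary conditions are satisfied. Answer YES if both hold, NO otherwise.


Condition (i): r(k − 1) = 59·5 = 295; λ(v − 1) = 8·35 = 280. Match? NO.
Condition (ii): bk = 337·6 = 2022; vr = 36·59 = 2124. Match? NO.
Both conditions hold? NO.

NO


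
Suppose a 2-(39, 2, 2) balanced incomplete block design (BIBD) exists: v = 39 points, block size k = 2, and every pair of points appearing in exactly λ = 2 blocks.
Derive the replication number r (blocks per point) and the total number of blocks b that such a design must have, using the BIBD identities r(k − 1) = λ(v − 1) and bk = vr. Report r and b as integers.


Any 2-(v, k, λ) BIBD satisfies two necessary conditions:
  (i)  Each point sits in r blocks, and counting incidences through any fixed point gives r(k − 1) = λ(v − 1), so r = λ(v − 1)/(k − 1).
  (ii) Total incidences bk = vr, so b = vr/k.
Step 1: r = λ(v − 1)/(k − 1) = 2·(39 − 1)/(2 − 1) = 2·38/1 = 76/1 = 76.
Step 2: b = vr/k = 39·76/2 = 2964/2 = 1482.
Check integrality: r = 76 ∈ Z ✓, b = 1482 ∈ Z ✓.
(These identities are necessary conditions: they determine r and b for any design with these parameters, but do not by themselves prove that one exists.)

r = 76, b = 1482.


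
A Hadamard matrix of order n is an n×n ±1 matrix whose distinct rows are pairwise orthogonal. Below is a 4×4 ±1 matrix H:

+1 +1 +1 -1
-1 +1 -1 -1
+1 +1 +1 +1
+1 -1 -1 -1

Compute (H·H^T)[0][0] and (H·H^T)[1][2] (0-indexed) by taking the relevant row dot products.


Row 0 of H: [1, 1, 1, -1].
Row 1 of H: [-1, 1, -1, -1].
Row 2 of H: [1, 1, 1, 1].
(H·H^T)[0][0] = Σ_j H[0][j]·H[0][j] = (1)² + (1)² + (1)² + (-1)² = 1 + 1 + 1 + 1 = 4.
(H·H^T)[1][2] = Σ_j H[1][j]·H[2][j] = (-1)·(1) + (1)·(1) + (-1)·(1) + (-1)·(1) = -1 + 1 + -1 + -1 = -2.
Rows 1 and 2 are not orthogonal (dot product = -2 ≠ 0), so H is not a Hadamard matrix.

(0,0) entry = 4; (1,2) entry = -2.


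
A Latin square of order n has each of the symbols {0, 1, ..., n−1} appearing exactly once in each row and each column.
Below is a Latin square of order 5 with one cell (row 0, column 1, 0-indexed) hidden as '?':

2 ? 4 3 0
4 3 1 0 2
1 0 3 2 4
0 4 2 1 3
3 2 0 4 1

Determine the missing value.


Row 0 contains symbols [0, 2, 3, 4] — missing [1].
Column 1 contains symbols [0, 2, 3, 4] — missing [1].
The missing symbol must appear in both missing sets; intersection = [1].
Therefore the hidden value is 1.

Missing value = 1.


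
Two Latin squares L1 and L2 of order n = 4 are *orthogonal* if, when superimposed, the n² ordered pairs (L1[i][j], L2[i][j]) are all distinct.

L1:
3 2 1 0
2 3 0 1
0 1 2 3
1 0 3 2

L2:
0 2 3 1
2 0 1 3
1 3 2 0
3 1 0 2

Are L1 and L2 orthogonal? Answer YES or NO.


Form the n² = 16 superimposed pairs (L1[i][j], L2[i][j]), row by row (rows and columns indexed from 0):
row 0: (3,0) (2,2) (1,3) (0,1)
row 1: (2,2) (3,0) (0,1) (1,3)
row 2: (0,1) (1,3) (2,2) (3,0)
row 3: (1,3) (0,1) (3,0) (2,2)
Orthogonality requires all 16 pairs distinct.
But the pair (2,2) repeats: cell (0,1) has L1 = 2, L2 = 2, and cell (1,0) has L1 = 2, L2 = 2.
A repeated pair means some other pair never occurs (only 4 distinct pairs out of 16), so the squares are not orthogonal.
Conclusion: NO.

NO


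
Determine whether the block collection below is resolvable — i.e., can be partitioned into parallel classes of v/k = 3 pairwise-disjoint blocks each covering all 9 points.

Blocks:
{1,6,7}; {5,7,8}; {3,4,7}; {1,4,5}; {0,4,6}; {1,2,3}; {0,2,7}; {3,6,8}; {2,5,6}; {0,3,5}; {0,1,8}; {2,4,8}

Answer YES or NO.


v = 9, block size k = 3, number of blocks = 12.
For resolvability, blocks must partition into parallel classes of size v/k = 3.
Total blocks must therefore be a multiple of 3: 12 = 3·4 + 0 ⇒ divisible ✓.
Greedy packing gives 4 candidate class(es). Each should be a full parallel class (size 3, covers all 9 points).
  Class 1 (3 blocks): {1,6,7}; {0,3,5}; {2,4,8}. Points covered: [0, 1, 2, 3, 4, 5, 6, 7, 8].
  Class 2 (3 blocks): {5,7,8}; {0,4,6}; {1,2,3}. Points covered: [0, 1, 2, 3, 4, 5, 6, 7, 8].
  Class 3 (3 blocks): {3,4,7}; {2,5,6}; {0,1,8}. Points covered: [0, 1, 2, 3, 4, 5, 6, 7, 8].
  Class 4 (3 blocks): {1,4,5}; {0,2,7}; {3,6,8}. Points covered: [0, 1, 2, 3, 4, 5, 6, 7, 8].
All classes full (size 3)? YES. All classes cover every point? YES.
Resolvable? YES.

YES


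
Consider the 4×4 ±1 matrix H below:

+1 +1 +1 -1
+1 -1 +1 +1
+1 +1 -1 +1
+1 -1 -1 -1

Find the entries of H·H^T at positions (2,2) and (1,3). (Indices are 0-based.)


Row 1 of H: [1, -1, 1, 1].
Row 2 of H: [1, 1, -1, 1].
Row 3 of H: [1, -1, -1, -1].
(H·H^T)[2][2] = Σ_j H[2][j]·H[2][j] = (1)² + (1)² + (-1)² + (1)² = 1 + 1 + 1 + 1 = 4.
(H·H^T)[1][3] = Σ_j H[1][j]·H[3][j] = (1)·(1) + (-1)·(-1) + (1)·(-1) + (1)·(-1) = 1 + 1 + -1 + -1 = 0.
So rows 1 and 3 are orthogonal; the diagonal entry equals n = 4.

(2,2) entry = 4; (1,3) entry = 0.


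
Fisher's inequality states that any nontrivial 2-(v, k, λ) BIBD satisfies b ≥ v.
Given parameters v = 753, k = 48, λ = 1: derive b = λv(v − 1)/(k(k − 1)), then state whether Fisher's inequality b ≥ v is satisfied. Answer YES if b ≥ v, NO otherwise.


b = λv(v − 1)/(k(k − 1)) = 1·753·752/(48·47) = 566256/2256 = 251.
Compare with v = 753: b < v, so Fisher's inequality fails.

NO


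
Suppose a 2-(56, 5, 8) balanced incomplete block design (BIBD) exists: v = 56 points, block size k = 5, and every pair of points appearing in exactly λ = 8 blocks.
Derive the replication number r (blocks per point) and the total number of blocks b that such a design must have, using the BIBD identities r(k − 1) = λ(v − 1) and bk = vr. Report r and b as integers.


Any 2-(v, k, λ) BIBD satisfies two necessary conditions:
  (i)  Each point sits in r blocks, and counting incidences through any fixed point gives r(k − 1) = λ(v − 1), so r = λ(v − 1)/(k − 1).
  (ii) Total incidences bk = vr, so b = vr/k.
Step 1: r = λ(v − 1)/(k − 1) = 8·(56 − 1)/(5 − 1) = 8·55/4 = 440/4 = 110.
Step 2: b = vr/k = 56·110/5 = 6160/5 = 1232.
Check integrality: r = 110 ∈ Z ✓, b = 1232 ∈ Z ✓.
(These identities are necessary conditions: they determine r and b for any design with these parameters, but do not by themselves prove that one exists.)

r = 110, b = 1232.


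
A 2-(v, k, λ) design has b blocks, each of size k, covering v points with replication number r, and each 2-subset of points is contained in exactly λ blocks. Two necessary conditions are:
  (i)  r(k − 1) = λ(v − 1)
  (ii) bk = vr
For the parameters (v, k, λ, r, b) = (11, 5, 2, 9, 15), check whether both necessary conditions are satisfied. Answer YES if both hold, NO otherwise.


Condition (i): r(k − 1) = 9·4 = 36; λ(v − 1) = 2·10 = 20. Match? NO.
Condition (ii): bk = 15·5 = 75; vr = 11·9 = 99. Match? NO.
Both conditions hold? NO.

NO


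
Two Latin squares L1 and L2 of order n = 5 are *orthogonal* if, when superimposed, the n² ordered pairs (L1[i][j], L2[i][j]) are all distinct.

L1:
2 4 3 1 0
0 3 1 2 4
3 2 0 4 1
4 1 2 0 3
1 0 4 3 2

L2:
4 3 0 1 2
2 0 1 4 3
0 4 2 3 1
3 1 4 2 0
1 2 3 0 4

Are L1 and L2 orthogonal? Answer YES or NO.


Form the n² = 25 superimposed pairs (L1[i][j], L2[i][j]), row by row (rows and columns indexed from 0):
row 0: (2,4) (4,3) (3,0) (1,1) (0,2)
row 1: (0,2) (3,0) (1,1) (2,4) (4,3)
row 2: (3,0) (2,4) (0,2) (4,3) (1,1)
row 3: (4,3) (1,1) (2,4) (0,2) (3,0)
row 4: (1,1) (0,2) (4,3) (3,0) (2,4)
Orthogonality requires all 25 pairs distinct.
But the pair (0,2) repeats: cell (0,4) has L1 = 0, L2 = 2, and cell (1,0) has L1 = 0, L2 = 2.
A repeated pair means some other pair never occurs (only 5 distinct pairs out of 25), so the squares are not orthogonal.
Conclusion: NO.

NO


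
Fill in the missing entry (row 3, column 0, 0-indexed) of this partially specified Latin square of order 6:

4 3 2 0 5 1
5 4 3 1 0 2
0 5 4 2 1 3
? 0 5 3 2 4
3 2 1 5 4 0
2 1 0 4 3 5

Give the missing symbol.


Row 3 contains symbols [0, 2, 3, 4, 5] — missing [1].
Column 0 contains symbols [0, 2, 3, 4, 5] — missing [1].
The missing symbol must appear in both missing sets; intersection = [1].
Therefore the hidden value is 1.

Missing value = 1.


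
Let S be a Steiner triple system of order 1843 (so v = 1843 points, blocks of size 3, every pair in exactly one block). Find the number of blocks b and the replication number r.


An STS(v) is a 2-(v, 3, 1) BIBD: block size k = 3, λ = 1.
Replication: r(k − 1) = λ(v − 1) ⇒ r·2 = 1843 − 1 = 1842 ⇒ r = 921.
Block count: bk = vr ⇒ b·3 = 1843·921 = 1697403 ⇒ b = 565801.
(Check via b = v(v − 1)/6 = 1843·1842/6 = 3394806/6 = 565801.)

r = 921, b = 565801.


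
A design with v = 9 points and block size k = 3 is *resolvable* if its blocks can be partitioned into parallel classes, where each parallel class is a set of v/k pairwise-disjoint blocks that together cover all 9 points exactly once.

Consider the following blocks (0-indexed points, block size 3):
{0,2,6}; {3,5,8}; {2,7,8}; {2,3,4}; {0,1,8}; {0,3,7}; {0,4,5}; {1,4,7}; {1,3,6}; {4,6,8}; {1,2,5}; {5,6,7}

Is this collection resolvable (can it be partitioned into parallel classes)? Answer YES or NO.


v = 9, block size k = 3, number of blocks = 12.
For resolvability, blocks must partition into parallel classes of size v/k = 3.
Total blocks must therefore be a multiple of 3: 12 = 3·4 + 0 ⇒ divisible ✓.
Greedy packing gives 4 candidate class(es). Each should be a full parallel class (size 3, covers all 9 points).
  Class 1 (3 blocks): {0,2,6}; {3,5,8}; {1,4,7}. Points covered: [0, 1, 2, 3, 4, 5, 6, 7, 8].
  Class 2 (3 blocks): {2,7,8}; {0,4,5}; {1,3,6}. Points covered: [0, 1, 2, 3, 4, 5, 6, 7, 8].
  Class 3 (3 blocks): {2,3,4}; {0,1,8}; {5,6,7}. Points covered: [0, 1, 2, 3, 4, 5, 6, 7, 8].
  Class 4 (3 blocks): {0,3,7}; {4,6,8}; {1,2,5}. Points covered: [0, 1, 2, 3, 4, 5, 6, 7, 8].
All classes full (size 3)? YES. All classes cover every point? YES.
Resolvable? YES.

YES


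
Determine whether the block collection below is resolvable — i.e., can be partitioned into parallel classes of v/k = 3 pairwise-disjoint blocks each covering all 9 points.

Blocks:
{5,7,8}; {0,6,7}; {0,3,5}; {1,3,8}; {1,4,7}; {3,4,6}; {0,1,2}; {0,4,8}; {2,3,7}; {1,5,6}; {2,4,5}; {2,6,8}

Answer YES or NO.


v = 9, block size k = 3, number of blocks = 12.
For resolvability, blocks must partition into parallel classes of size v/k = 3.
Total blocks must therefore be a multiple of 3: 12 = 3·4 + 0 ⇒ divisible ✓.
Greedy packing gives 4 candidate class(es). Each should be a full parallel class (size 3, covers all 9 points).
  Class 1 (3 blocks): {5,7,8}; {3,4,6}; {0,1,2}. Points covered: [0, 1, 2, 3, 4, 5, 6, 7, 8].
  Class 2 (3 blocks): {0,6,7}; {1,3,8}; {2,4,5}. Points covered: [0, 1, 2, 3, 4, 5, 6, 7, 8].
  Class 3 (3 blocks): {0,3,5}; {1,4,7}; {2,6,8}. Points covered: [0, 1, 2, 3, 4, 5, 6, 7, 8].
  Class 4 (3 blocks): {0,4,8}; {2,3,7}; {1,5,6}. Points covered: [0, 1, 2, 3, 4, 5, 6, 7, 8].
All classes full (size 3)? YES. All classes cover every point? YES.
Resolvable? YES.

YES


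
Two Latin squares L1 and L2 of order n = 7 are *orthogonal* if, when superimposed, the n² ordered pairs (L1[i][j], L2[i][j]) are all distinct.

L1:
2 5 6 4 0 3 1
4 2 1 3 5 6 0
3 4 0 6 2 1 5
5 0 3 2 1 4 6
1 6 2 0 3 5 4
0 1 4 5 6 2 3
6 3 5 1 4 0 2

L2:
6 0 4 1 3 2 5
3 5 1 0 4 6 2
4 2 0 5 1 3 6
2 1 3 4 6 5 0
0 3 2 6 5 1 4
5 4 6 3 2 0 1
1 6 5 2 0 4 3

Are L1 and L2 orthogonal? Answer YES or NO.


Form the n² = 49 superimposed pairs (L1[i][j], L2[i][j]), row by row (rows and columns indexed from 0):
row 0: (2,6) (5,0) (6,4) (4,1) (0,3) (3,2) (1,5)
row 1: (4,3) (2,5) (1,1) (3,0) (5,4) (6,6) (0,2)
row 2: (3,4) (4,2) (0,0) (6,5) (2,1) (1,3) (5,6)
row 3: (5,2) (0,1) (3,3) (2,4) (1,6) (4,5) (6,0)
row 4: (1,0) (6,3) (2,2) (0,6) (3,5) (5,1) (4,4)
row 5: (0,5) (1,4) (4,6) (5,3) (6,2) (2,0) (3,1)
row 6: (6,1) (3,6) (5,5) (1,2) (4,0) (0,4) (2,3)
Orthogonality requires all 49 pairs distinct.
Check by first coordinate: for each symbol s of L1, list the L2 entries in the n cells where L1 = s; they must all differ.
  L1 = 0: L2 entries (in reading order) 3, 2, 0, 1, 6, 5, 4 — all 7 distinct ✓
  L1 = 1: L2 entries (in reading order) 5, 1, 3, 6, 0, 4, 2 — all 7 distinct ✓
  L1 = 2: L2 entries (in reading order) 6, 5, 1, 4, 2, 0, 3 — all 7 distinct ✓
  L1 = 3: L2 entries (in reading order) 2, 0, 4, 3, 5, 1, 6 — all 7 distinct ✓
  L1 = 4: L2 entries (in reading order) 1, 3, 2, 5, 4, 6, 0 — all 7 distinct ✓
  L1 = 5: L2 entries (in reading order) 0, 4, 6, 2, 1, 3, 5 — all 7 distinct ✓
  L1 = 6: L2 entries (in reading order) 4, 6, 5, 0, 3, 2, 1 — all 7 distinct ✓
Every symbol of L1 meets every symbol of L2 exactly once, so all 49 pairs are distinct (49 of 49).
Conclusion: YES.

YES
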